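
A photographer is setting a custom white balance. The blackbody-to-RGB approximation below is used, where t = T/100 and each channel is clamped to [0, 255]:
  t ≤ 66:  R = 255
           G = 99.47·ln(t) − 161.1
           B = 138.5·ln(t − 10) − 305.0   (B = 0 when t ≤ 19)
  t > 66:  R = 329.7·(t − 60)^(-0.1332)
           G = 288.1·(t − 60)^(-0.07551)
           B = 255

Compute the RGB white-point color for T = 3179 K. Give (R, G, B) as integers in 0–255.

t = 3179/100 = 31.79; the t ≤ 66 branch applies.
R = 255 by definition for t ≤ 66.
G = 99.47·ln 31.79 − 161.1 = 99.47·3.4592 − 161.1 = 182.982.
B = 138.5·ln(31.79 − 10) − 305.0 = 138.5·ln 21.79 − 305.0 = 138.5·3.0815 − 305.0 = 121.781.
Rounded: (255, 183, 122).

(255, 183, 122)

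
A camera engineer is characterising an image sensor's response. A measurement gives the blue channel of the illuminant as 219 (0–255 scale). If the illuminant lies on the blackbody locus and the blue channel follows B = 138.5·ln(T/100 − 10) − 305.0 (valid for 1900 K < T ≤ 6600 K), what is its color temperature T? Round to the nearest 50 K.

ln(t − 10) = (219 + 305.0) / 138.5 = 3.7834.
t − 10 = e^3.7834 = 43.965, so t = 53.965.
T = 100·t = 5396 K → 5400 K to the nearest 50 K.

5400 K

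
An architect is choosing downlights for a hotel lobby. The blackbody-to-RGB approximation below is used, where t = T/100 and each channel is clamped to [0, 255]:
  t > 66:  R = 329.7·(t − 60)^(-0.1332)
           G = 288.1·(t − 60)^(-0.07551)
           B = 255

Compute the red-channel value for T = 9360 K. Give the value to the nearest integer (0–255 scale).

206

t = 9360/100 = 93.6; the t > 66 branch applies.
R = 329.7·(93.6 − 60)^(-0.1332) = 329.7·33.6^(-0.1332) = 329.7·0.62617 = 206.448.
Rounded: 206.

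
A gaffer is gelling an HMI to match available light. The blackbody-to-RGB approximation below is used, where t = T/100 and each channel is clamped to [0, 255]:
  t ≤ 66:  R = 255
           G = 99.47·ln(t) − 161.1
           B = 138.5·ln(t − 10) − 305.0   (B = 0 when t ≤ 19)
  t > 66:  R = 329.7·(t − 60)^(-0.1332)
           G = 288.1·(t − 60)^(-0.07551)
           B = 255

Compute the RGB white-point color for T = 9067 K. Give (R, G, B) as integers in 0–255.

t = 9067/100 = 90.67; the t > 66 branch applies.
R = 329.7·(90.67 − 60)^(-0.1332) = 329.7·30.67^(-0.1332) = 329.7·0.63383 = 208.972.
G = 288.1·(90.67 − 60)^(-0.07551) = 288.1·30.67^(-0.07551) = 288.1·0.77222 = 222.475.
B = 255 by definition for t > 66.
Rounded: (209, 222, 255).

(209, 222, 255)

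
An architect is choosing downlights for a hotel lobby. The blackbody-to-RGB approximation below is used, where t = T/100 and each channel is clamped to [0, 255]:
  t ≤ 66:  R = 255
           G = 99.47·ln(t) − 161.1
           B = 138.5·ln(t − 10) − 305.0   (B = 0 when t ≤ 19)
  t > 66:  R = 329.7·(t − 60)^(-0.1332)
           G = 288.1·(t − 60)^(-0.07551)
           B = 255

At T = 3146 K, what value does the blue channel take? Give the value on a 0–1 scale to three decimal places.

0.469

t = 3146/100 = 31.46; the t ≤ 66 branch applies.
B = 138.5·ln(31.46 − 10) − 305.0 = 138.5·ln 21.46 − 305.0 = 138.5·3.0662 − 305.0 = 119.667.
On a 0–1 scale: 119.667/255 = 0.4693 → 0.469.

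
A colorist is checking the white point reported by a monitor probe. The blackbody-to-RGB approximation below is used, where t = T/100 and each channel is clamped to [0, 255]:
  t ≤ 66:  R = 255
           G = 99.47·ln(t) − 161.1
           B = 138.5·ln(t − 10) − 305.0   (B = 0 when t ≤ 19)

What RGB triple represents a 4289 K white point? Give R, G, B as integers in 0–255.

t = 4289/100 = 42.89; the t ≤ 66 branch applies.
R = 255 by definition for t ≤ 66.
G = 99.47·ln 42.89 − 161.1 = 99.47·3.7586 − 161.1 = 212.772.
B = 138.5·ln(42.89 − 10) − 305.0 = 138.5·ln 32.89 − 305.0 = 138.5·3.4932 − 305.0 = 178.804.
Rounded: (255, 213, 179).

R=255, G=213, B=179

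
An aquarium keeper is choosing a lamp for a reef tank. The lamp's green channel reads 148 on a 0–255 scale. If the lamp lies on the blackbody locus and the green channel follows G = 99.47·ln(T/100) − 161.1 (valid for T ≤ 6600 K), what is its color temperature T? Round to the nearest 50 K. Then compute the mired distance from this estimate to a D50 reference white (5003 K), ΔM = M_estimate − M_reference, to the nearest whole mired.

+245 mireds

ln t = (148 + 161.1) / 99.47 = 3.1075.
t = e^3.1075 = 22.364.
T = 100·t = 2236 K → 2250 K to the nearest 50 K.
M_estimate = 10⁶/2250 = 444.44; M_reference = 10⁶/5003 = 199.88.
ΔM = 444.44 − 199.88 = 244.56 → +245 mireds.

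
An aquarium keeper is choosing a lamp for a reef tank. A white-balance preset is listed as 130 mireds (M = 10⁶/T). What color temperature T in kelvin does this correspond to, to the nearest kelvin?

7692 K

T = 10⁶ / 130 = 7692.31 K → 7692 K.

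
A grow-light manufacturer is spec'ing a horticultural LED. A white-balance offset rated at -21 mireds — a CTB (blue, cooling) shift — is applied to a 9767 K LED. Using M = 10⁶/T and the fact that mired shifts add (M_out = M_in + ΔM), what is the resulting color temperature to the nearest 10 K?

M_in = 10⁶/9767 = 102.39 mireds.
M_out = 102.39 + (-21) = 81.39 mireds.
T_out = 10⁶/81.39 = 12287.2 K → 12290 K.

12290 K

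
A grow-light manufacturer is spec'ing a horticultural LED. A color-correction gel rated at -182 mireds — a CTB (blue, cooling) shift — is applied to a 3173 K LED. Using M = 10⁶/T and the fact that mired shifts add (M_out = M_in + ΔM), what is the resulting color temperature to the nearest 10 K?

7510 K

M_in = 10⁶/3173 = 315.16 mireds.
M_out = 315.16 + (-182) = 133.16 mireds.
T_out = 10⁶/133.16 = 7509.8 K → 7510 K.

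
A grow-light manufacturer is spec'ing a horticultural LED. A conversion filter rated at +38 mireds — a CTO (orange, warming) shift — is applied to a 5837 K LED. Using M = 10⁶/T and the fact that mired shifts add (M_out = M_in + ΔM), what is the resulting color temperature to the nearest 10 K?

M_in = 10⁶/5837 = 171.32 mireds.
M_out = 171.32 + (+38) = 209.32 mireds.
T_out = 10⁶/209.32 = 4777.4 K → 4780 K.

4780 K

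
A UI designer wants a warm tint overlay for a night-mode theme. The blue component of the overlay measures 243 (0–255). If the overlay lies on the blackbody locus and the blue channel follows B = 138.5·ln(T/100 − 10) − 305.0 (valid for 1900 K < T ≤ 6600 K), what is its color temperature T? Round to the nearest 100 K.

6200 K

ln(t − 10) = (243 + 305.0) / 138.5 = 3.9567.
t − 10 = e^3.9567 = 52.283, so t = 62.283.
T = 100·t = 6228 K → 6200 K to the nearest 100 K.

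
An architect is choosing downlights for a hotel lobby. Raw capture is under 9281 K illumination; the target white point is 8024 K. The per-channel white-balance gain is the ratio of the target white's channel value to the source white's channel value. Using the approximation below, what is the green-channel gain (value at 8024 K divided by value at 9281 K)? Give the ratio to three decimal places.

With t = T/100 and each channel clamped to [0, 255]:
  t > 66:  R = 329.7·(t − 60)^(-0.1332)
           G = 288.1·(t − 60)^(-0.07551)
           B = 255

1.037

At 9281 K (t = 92.81):
  G = 288.1·(92.81 − 60)^(-0.07551) = 288.1·32.81^(-0.07551) = 288.1·0.76829 = 221.345.
At 8024 K (t = 80.24):
  G = 288.1·(80.24 − 60)^(-0.07551) = 288.1·20.24^(-0.07551) = 288.1·0.79683 = 229.568.
Gain = 229.568 / 221.345 = 1.0372 → 1.037.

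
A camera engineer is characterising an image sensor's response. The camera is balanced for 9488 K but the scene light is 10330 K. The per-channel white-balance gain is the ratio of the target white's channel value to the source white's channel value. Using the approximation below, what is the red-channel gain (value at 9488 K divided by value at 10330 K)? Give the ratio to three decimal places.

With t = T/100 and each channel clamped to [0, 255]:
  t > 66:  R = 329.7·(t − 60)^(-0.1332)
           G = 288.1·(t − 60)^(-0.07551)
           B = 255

1.029

At 10330 K (t = 103.3):
  R = 329.7·(103.3 − 60)^(-0.1332) = 329.7·43.3^(-0.1332) = 329.7·0.60537 = 199.590.
At 9488 K (t = 94.88):
  R = 329.7·(94.88 − 60)^(-0.1332) = 329.7·34.88^(-0.1332) = 329.7·0.62306 = 205.422.
Gain = 205.422 / 199.590 = 1.0292 → 1.029.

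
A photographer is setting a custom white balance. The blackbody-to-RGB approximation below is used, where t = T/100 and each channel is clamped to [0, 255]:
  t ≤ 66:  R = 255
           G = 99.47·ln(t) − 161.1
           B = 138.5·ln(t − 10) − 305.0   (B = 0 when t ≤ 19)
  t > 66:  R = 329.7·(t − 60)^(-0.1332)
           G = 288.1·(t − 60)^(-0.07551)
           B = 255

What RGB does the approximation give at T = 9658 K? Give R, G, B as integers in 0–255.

R=204, G=220, B=255

t = 9658/100 = 96.58; the t > 66 branch applies.
R = 329.7·(96.58 − 60)^(-0.1332) = 329.7·36.58^(-0.1332) = 329.7·0.61912 = 204.124.
G = 288.1·(96.58 − 60)^(-0.07551) = 288.1·36.58^(-0.07551) = 288.1·0.76201 = 219.534.
B = 255 by definition for t > 66.
Rounded: (204, 220, 255).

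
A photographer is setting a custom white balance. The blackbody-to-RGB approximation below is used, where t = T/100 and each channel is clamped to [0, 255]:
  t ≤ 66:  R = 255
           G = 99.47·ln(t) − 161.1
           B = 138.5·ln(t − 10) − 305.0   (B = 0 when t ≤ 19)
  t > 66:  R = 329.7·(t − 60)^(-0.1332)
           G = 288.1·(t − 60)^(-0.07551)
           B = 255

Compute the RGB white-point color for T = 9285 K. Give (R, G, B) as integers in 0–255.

t = 9285/100 = 92.85; the t > 66 branch applies.
R = 329.7·(92.85 − 60)^(-0.1332) = 329.7·32.85^(-0.1332) = 329.7·0.62805 = 207.070.
G = 288.1·(92.85 − 60)^(-0.07551) = 288.1·32.85^(-0.07551) = 288.1·0.76822 = 221.325.
B = 255 by definition for t > 66.
Rounded: (207, 221, 255).

(207, 221, 255)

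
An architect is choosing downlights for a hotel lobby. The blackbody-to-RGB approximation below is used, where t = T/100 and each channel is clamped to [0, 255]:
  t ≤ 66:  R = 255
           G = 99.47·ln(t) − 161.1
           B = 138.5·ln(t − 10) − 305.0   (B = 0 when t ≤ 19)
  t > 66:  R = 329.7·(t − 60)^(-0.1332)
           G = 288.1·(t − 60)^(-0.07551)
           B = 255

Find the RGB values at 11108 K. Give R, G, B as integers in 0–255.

R=195, G=214, B=255

t = 11108/100 = 111.08; the t > 66 branch applies.
R = 329.7·(111.08 − 60)^(-0.1332) = 329.7·51.08^(-0.1332) = 329.7·0.59219 = 195.245.
G = 288.1·(111.08 − 60)^(-0.07551) = 288.1·51.08^(-0.07551) = 288.1·0.74304 = 214.069.
B = 255 by definition for t > 66.
Rounded: (195, 214, 255).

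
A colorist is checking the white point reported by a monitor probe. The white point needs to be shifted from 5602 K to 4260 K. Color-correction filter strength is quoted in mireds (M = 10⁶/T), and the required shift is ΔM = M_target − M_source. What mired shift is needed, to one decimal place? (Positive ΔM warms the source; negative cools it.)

+56.2 mireds

M_source = 10⁶/5602 = 178.508; M_target = 10⁶/4260 = 234.742.
ΔM = 234.742 − 178.508 = 56.234 → +56.2 mireds, a warming shift.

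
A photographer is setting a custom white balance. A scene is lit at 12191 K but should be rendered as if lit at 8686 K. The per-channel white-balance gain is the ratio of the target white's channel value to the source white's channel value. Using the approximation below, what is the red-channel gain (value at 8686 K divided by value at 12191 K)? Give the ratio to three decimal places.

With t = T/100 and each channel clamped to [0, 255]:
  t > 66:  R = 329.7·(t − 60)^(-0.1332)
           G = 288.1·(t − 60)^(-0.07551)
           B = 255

At 12191 K (t = 121.91):
  R = 329.7·(121.91 − 60)^(-0.1332) = 329.7·61.91^(-0.1332) = 329.7·0.57721 = 190.308.
At 8686 K (t = 86.86):
  R = 329.7·(86.86 − 60)^(-0.1332) = 329.7·26.86^(-0.1332) = 329.7·0.64512 = 212.697.
Gain = 212.697 / 190.308 = 1.1176 → 1.118.

1.118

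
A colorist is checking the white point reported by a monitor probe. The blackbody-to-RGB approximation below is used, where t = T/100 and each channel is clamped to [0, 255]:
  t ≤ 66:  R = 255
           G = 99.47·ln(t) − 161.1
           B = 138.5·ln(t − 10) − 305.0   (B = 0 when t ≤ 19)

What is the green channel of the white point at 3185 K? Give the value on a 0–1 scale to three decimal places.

t = 3185/100 = 31.85; the t ≤ 66 branch applies.
G = 99.47·ln 31.85 − 161.1 = 99.47·3.4610 − 161.1 = 183.169.
On a 0–1 scale: 183.169/255 = 0.7183 → 0.718.

0.718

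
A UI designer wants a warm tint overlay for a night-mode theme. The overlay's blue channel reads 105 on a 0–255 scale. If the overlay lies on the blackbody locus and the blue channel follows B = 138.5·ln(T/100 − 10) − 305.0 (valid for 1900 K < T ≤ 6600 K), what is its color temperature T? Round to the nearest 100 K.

2900 K

ln(t − 10) = (105 + 305.0) / 138.5 = 2.9603.
t − 10 = e^2.9603 = 19.304, so t = 29.304.
T = 100·t = 2930 K → 2900 K to the nearest 100 K.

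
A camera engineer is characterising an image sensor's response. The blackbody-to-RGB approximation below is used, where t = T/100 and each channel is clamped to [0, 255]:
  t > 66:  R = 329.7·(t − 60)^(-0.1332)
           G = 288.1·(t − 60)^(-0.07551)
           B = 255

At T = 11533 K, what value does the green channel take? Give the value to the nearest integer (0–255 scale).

t = 11533/100 = 115.33; the t > 66 branch applies.
G = 288.1·(115.33 − 60)^(-0.07551) = 288.1·55.33^(-0.07551) = 288.1·0.73857 = 212.781.
Rounded: 213.

213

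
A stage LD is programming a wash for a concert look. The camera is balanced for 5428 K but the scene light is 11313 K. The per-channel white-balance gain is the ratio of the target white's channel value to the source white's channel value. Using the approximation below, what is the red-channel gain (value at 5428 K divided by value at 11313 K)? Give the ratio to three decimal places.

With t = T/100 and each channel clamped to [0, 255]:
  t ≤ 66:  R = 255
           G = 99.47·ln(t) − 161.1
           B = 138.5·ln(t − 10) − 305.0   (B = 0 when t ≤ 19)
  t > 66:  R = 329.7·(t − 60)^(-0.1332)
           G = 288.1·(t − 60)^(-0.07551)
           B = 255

1.313

At 11313 K (t = 113.13):
  R = 329.7·(113.13 − 60)^(-0.1332) = 329.7·53.13^(-0.1332) = 329.7·0.58909 = 194.224.
At 5428 K (t = 54.28):
  R = 255 by definition for t ≤ 66.
Gain = 255.000 / 194.224 = 1.3129 → 1.313.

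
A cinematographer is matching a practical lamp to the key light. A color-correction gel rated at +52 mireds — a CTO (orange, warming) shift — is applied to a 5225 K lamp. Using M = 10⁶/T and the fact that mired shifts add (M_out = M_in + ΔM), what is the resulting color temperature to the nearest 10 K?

4110 K

M_in = 10⁶/5225 = 191.39 mireds.
M_out = 191.39 + (+52) = 243.39 mireds.
T_out = 10⁶/243.39 = 4108.7 K → 4110 K.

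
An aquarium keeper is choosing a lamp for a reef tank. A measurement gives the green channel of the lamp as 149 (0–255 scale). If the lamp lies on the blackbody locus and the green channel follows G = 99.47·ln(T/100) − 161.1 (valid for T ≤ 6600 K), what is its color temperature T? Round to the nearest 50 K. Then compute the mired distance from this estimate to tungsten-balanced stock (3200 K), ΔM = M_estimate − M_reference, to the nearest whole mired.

+132 mireds

ln t = (149 + 161.1) / 99.47 = 3.1175.
t = e^3.1175 = 22.590.
T = 100·t = 2259 K → 2250 K to the nearest 50 K.
M_estimate = 10⁶/2250 = 444.44; M_reference = 10⁶/3200 = 312.50.
ΔM = 444.44 − 312.50 = 131.94 → +132 mireds.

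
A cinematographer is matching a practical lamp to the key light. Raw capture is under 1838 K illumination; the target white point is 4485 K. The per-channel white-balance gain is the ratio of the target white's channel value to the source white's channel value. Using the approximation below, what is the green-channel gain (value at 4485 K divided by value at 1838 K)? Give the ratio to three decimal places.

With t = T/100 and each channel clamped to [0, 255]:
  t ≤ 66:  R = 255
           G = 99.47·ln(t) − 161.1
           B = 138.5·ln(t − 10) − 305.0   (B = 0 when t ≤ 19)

At 1838 K (t = 18.38):
  G = 99.47·ln 18.38 − 161.1 = 99.47·2.9113 − 161.1 = 128.483.
At 4485 K (t = 44.85):
  G = 99.47·ln 44.85 − 161.1 = 99.47·3.8033 − 161.1 = 217.217.
Gain = 217.217 / 128.483 = 1.6906 → 1.691.

1.691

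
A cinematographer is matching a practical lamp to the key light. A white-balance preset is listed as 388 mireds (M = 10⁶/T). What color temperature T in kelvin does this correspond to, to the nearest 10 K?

T = 10⁶ / 388 = 2577.32 K → 2580 K.

2580 K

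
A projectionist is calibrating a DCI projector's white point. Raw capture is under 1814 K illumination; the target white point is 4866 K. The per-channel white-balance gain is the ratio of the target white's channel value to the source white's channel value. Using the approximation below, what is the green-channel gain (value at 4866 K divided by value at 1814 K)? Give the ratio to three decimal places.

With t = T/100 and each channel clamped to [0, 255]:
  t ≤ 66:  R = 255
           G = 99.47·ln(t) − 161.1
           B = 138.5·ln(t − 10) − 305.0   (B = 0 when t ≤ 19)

At 1814 K (t = 18.14):
  G = 99.47·ln 18.14 − 161.1 = 99.47·2.8981 − 161.1 = 127.176.
At 4866 K (t = 48.66):
  G = 99.47·ln 48.66 − 161.1 = 99.47·3.8849 − 161.1 = 225.327.
Gain = 225.327 / 127.176 = 1.7718 → 1.772.

1.772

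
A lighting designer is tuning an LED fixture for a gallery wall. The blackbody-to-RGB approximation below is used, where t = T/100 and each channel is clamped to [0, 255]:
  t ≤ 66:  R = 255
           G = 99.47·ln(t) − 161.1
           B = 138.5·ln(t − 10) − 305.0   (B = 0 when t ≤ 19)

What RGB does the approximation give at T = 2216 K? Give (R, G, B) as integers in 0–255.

t = 2216/100 = 22.16; the t ≤ 66 branch applies.
R = 255 by definition for t ≤ 66.
G = 99.47·ln 22.16 − 161.1 = 99.47·3.0983 − 161.1 = 147.087.
B = 138.5·ln(22.16 − 10) − 305.0 = 138.5·ln 12.16 − 305.0 = 138.5·2.4982 − 305.0 = 40.994.
Rounded: (255, 147, 41).

(255, 147, 41)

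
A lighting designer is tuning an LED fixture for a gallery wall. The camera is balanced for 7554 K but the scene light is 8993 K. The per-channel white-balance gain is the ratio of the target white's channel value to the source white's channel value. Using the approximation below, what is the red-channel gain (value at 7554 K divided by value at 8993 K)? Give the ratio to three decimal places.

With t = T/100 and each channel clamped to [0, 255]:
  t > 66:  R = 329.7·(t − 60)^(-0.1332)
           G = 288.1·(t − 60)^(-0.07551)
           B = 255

At 8993 K (t = 89.93):
  R = 329.7·(89.93 − 60)^(-0.1332) = 329.7·29.93^(-0.1332) = 329.7·0.63589 = 209.653.
At 7554 K (t = 75.54):
  R = 329.7·(75.54 − 60)^(-0.1332) = 329.7·15.54^(-0.1332) = 329.7·0.69390 = 228.780.
Gain = 228.780 / 209.653 = 1.0912 → 1.091.

1.091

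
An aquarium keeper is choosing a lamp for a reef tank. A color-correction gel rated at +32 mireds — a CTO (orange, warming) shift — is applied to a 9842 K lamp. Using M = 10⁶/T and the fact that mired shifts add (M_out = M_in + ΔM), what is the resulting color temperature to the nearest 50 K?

M_in = 10⁶/9842 = 101.61 mireds.
M_out = 101.61 + (+32) = 133.61 mireds.
T_out = 10⁶/133.61 = 7484.7 K → 7500 K.

7500 K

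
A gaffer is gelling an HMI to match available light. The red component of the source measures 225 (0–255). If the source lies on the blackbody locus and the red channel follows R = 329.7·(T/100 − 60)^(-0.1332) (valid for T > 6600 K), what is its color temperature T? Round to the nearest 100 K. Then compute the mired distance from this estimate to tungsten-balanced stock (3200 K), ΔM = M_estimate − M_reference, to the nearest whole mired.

-184 mireds

(t − 60)^(-0.1332) = 225/329.7 = 0.68244.
t − 60 = 0.68244^(1/-0.1332) = 0.68244^(-7.508) = 17.610, so t = 77.610.
T = 100·t = 7761 K → 7800 K to the nearest 100 K.
M_estimate = 10⁶/7800 = 128.21; M_reference = 10⁶/3200 = 312.50.
ΔM = 128.21 − 312.50 = -184.29 → -184 mireds.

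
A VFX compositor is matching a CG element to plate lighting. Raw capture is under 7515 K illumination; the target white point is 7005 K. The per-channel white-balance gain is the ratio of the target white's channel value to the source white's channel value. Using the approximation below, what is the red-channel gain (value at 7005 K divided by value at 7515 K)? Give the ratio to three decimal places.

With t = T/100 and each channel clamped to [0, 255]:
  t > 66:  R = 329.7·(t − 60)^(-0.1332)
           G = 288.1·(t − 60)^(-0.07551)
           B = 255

1.056

At 7515 K (t = 75.15):
  R = 329.7·(75.15 − 60)^(-0.1332) = 329.7·15.15^(-0.1332) = 329.7·0.69626 = 229.556.
At 7005 K (t = 70.05):
  R = 329.7·(70.05 − 60)^(-0.1332) = 329.7·10.05^(-0.1332) = 329.7·0.73538 = 242.455.
Gain = 242.455 / 229.556 = 1.0562 → 1.056.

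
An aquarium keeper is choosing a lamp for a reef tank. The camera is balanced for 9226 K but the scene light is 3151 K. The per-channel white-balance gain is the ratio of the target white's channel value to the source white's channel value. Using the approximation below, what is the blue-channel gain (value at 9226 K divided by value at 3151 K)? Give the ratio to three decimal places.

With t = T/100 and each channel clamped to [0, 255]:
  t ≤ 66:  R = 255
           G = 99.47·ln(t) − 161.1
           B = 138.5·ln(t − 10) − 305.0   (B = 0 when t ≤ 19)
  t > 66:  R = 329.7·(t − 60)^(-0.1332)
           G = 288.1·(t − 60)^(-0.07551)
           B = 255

At 3151 K (t = 31.51):
  B = 138.5·ln(31.51 − 10) − 305.0 = 138.5·ln 21.51 − 305.0 = 138.5·3.0685 − 305.0 = 119.990.
At 9226 K (t = 92.26):
  B = 255 by definition for t > 66.
Gain = 255.000 / 119.990 = 2.1252 → 2.125.

2.125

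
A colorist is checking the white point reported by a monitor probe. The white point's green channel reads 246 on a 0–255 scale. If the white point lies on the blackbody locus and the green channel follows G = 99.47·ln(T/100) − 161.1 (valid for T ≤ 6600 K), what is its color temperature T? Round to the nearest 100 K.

6000 K

ln t = (246 + 161.1) / 99.47 = 4.0927.
t = e^4.0927 = 59.901.
T = 100·t = 5990 K → 6000 K to the nearest 100 K.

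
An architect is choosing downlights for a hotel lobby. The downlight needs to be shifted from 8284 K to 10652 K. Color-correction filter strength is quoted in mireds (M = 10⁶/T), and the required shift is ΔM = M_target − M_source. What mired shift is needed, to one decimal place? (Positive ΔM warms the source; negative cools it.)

-26.8 mireds

M_source = 10⁶/8284 = 120.715; M_target = 10⁶/10652 = 93.879.
ΔM = 93.879 − 120.715 = -26.836 → -26.8 mireds, a cooling shift.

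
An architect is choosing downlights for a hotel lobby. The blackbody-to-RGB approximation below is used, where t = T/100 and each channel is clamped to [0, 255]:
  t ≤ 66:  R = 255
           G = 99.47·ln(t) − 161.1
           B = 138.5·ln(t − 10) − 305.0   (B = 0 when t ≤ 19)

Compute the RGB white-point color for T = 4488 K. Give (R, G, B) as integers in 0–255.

t = 4488/100 = 44.88; the t ≤ 66 branch applies.
R = 255 by definition for t ≤ 66.
G = 99.47·ln 44.88 − 161.1 = 99.47·3.8040 − 161.1 = 217.283.
B = 138.5·ln(44.88 − 10) − 305.0 = 138.5·ln 34.88 − 305.0 = 138.5·3.5519 − 305.0 = 186.940.
Rounded: (255, 217, 187).

(255, 217, 187)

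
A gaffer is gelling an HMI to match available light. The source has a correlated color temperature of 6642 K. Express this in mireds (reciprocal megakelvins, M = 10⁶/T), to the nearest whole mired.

151 mireds

M = 10⁶ / 6642 = 150.557 → 151 mireds.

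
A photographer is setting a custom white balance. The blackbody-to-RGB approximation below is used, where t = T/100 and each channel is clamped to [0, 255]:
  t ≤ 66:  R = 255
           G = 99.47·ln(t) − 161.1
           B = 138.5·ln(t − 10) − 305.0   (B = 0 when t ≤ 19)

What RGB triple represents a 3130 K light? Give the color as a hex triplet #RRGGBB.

#FFB577

t = 3130/100 = 31.3; the t ≤ 66 branch applies.
R = 255 by definition for t ≤ 66.
G = 99.47·ln 31.3 − 161.1 = 99.47·3.4436 − 161.1 = 181.437.
B = 138.5·ln(31.3 − 10) − 305.0 = 138.5·ln 21.3 − 305.0 = 138.5·3.0587 − 305.0 = 118.631.
Rounded: (255, 181, 119).
In hex: #FFB577.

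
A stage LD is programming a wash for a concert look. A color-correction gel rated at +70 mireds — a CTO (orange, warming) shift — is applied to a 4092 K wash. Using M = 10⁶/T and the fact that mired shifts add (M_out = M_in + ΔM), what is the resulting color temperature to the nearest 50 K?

3200 K

M_in = 10⁶/4092 = 244.38 mireds.
M_out = 244.38 + (+70) = 314.38 mireds.
T_out = 10⁶/314.38 = 3180.9 K → 3200 K.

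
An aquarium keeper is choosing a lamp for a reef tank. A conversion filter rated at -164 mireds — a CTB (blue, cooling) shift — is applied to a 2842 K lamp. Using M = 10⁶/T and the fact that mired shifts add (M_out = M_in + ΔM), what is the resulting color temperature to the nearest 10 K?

M_in = 10⁶/2842 = 351.86 mireds.
M_out = 351.86 + (-164) = 187.86 mireds.
T_out = 10⁶/187.86 = 5323.0 K → 5320 K.

5320 K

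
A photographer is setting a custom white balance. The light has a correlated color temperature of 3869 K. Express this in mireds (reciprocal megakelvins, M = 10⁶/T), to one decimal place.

258.5 mireds

M = 10⁶ / 3869 = 258.465 → 258.5 mireds.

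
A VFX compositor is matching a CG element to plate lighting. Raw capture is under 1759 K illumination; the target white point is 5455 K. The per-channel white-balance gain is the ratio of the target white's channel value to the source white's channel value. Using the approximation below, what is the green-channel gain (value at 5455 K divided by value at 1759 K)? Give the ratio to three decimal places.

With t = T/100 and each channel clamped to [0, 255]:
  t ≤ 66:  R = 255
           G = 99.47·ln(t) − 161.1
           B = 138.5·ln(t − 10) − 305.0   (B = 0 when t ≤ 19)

At 1759 K (t = 17.59):
  G = 99.47·ln 17.59 − 161.1 = 99.47·2.8673 − 161.1 = 124.113.
At 5455 K (t = 54.55):
  G = 99.47·ln 54.55 − 161.1 = 99.47·3.9991 − 161.1 = 236.692.
Gain = 236.692 / 124.113 = 1.9071 → 1.907.

1.907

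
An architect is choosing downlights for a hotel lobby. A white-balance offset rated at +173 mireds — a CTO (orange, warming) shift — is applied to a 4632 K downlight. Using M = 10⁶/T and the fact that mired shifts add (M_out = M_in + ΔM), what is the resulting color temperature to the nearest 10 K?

2570 K

M_in = 10⁶/4632 = 215.89 mireds.
M_out = 215.89 + (+173) = 388.89 mireds.
T_out = 10⁶/388.89 = 2571.4 K → 2570 K.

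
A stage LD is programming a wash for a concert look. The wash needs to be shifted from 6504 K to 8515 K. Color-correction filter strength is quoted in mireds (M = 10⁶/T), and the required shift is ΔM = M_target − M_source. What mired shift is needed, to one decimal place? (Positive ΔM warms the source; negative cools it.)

-36.3 mireds

M_source = 10⁶/6504 = 153.752; M_target = 10⁶/8515 = 117.440.
ΔM = 117.440 − 153.752 = -36.312 → -36.3 mireds, a cooling shift.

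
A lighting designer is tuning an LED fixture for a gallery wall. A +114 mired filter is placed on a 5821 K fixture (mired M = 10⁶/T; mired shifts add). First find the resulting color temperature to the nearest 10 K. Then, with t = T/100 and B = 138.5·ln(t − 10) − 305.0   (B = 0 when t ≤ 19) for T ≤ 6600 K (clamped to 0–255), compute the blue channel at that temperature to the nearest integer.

141

M_in = 10⁶/5821 = 171.79; M_out = 171.79 + (+114) = 285.79.
T_out = 10⁶/285.79 = 3499.1 K → 3500 K; t = 35.
B = 138.5·ln(35 − 10) − 305.0 = 138.5·ln 25 − 305.0 = 138.5·3.2189 − 305.0 = 140.814.
Rounded: 141.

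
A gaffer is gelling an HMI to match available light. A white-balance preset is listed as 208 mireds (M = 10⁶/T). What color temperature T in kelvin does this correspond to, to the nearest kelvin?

4808 K

T = 10⁶ / 208 = 4807.69 K → 4808 K.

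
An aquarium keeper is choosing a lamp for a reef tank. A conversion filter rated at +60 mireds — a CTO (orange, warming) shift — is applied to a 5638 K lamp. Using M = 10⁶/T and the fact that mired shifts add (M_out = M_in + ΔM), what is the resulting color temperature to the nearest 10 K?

M_in = 10⁶/5638 = 177.37 mireds.
M_out = 177.37 + (+60) = 237.37 mireds.
T_out = 10⁶/237.37 = 4212.9 K → 4210 K.

4210 K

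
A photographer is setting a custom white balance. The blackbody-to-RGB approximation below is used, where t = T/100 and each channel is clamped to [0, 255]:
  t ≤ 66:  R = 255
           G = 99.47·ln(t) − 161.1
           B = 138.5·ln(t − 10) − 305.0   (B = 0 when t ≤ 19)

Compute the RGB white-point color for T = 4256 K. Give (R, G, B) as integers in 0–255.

t = 4256/100 = 42.56; the t ≤ 66 branch applies.
R = 255 by definition for t ≤ 66.
G = 99.47·ln 42.56 − 161.1 = 99.47·3.7509 − 161.1 = 212.003.
B = 138.5·ln(42.56 − 10) − 305.0 = 138.5·ln 32.56 − 305.0 = 138.5·3.4831 − 305.0 = 177.407.
Rounded: (255, 212, 177).

(255, 212, 177)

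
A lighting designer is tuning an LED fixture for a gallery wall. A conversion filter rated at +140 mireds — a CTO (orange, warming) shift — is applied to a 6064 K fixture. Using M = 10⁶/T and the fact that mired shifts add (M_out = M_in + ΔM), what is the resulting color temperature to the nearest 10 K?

M_in = 10⁶/6064 = 164.91 mireds.
M_out = 164.91 + (+140) = 304.91 mireds.
T_out = 10⁶/304.91 = 3279.7 K → 3280 K.

3280 K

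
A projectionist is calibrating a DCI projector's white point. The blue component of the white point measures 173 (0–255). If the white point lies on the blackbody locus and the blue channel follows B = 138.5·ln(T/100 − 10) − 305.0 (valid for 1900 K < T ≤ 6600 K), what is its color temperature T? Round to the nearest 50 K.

4150 K

ln(t − 10) = (173 + 305.0) / 138.5 = 3.4513.
t − 10 = e^3.4513 = 31.540, so t = 41.540.
T = 100·t = 4154 K → 4150 K to the nearest 50 K.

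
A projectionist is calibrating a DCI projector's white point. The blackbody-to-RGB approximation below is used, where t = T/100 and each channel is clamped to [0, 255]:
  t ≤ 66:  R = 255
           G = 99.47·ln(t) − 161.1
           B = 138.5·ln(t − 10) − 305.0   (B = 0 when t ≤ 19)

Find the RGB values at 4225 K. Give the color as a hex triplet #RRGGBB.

t = 4225/100 = 42.25; the t ≤ 66 branch applies.
R = 255 by definition for t ≤ 66.
G = 99.47·ln 42.25 − 161.1 = 99.47·3.7436 − 161.1 = 211.276.
B = 138.5·ln(42.25 − 10) − 305.0 = 138.5·ln 32.25 − 305.0 = 138.5·3.4735 − 305.0 = 176.082.
Rounded: (255, 211, 176).
In hex: #FFD3B0.

#FFD3B0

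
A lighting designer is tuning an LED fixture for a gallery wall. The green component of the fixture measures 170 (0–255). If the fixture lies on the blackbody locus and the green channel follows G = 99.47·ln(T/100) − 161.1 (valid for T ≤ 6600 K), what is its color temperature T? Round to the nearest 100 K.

ln t = (170 + 161.1) / 99.47 = 3.3286.
t = e^3.3286 = 27.900.
T = 100·t = 2790 K → 2800 K to the nearest 100 K.

2800 K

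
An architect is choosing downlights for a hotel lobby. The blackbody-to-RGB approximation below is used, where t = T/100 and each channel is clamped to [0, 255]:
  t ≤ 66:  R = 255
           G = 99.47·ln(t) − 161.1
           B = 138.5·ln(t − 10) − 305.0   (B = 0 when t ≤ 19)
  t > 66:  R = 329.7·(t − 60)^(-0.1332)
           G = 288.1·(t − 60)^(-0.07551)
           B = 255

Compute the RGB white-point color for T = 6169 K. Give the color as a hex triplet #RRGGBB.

#FFF9F1

t = 6169/100 = 61.69; the t ≤ 66 branch applies.
R = 255 by definition for t ≤ 66.
G = 99.47·ln 61.69 − 161.1 = 99.47·4.1221 − 161.1 = 248.927.
B = 138.5·ln(61.69 − 10) − 305.0 = 138.5·ln 51.69 − 305.0 = 138.5·3.9453 − 305.0 = 241.419.
Rounded: (255, 249, 241).
In hex: #FFF9F1.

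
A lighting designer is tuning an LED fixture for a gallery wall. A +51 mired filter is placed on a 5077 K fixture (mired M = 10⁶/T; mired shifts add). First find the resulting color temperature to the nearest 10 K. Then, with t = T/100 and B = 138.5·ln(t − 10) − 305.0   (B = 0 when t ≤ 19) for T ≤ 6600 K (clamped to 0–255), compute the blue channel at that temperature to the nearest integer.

167

M_in = 10⁶/5077 = 196.97; M_out = 196.97 + (+51) = 247.97.
T_out = 10⁶/247.97 = 4032.8 K → 4030 K; t = 40.3.
B = 138.5·ln(40.3 − 10) − 305.0 = 138.5·ln 30.3 − 305.0 = 138.5·3.4111 − 305.0 = 167.444.
Rounded: 167.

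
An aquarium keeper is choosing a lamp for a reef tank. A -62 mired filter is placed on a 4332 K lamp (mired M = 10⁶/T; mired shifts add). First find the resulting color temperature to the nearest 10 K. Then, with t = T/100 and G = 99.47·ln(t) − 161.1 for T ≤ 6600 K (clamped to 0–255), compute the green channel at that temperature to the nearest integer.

245

M_in = 10⁶/4332 = 230.84; M_out = 230.84 + (-62) = 168.84.
T_out = 10⁶/168.84 = 5922.8 K → 5920 K; t = 59.2.
G = 99.47·ln 59.2 − 161.1 = 99.47·4.0809 − 161.1 = 244.829.
Rounded: 245.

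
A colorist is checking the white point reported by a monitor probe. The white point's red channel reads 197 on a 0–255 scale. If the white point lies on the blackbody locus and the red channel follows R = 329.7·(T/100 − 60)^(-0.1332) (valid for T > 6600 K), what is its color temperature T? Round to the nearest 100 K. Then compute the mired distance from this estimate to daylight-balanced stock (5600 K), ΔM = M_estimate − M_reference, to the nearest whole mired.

-86 mireds

(t − 60)^(-0.1332) = 197/329.7 = 0.59751.
t − 60 = 0.59751^(1/-0.1332) = 0.59751^(-7.508) = 47.761, so t = 107.761.
T = 100·t = 10776 K → 10800 K to the nearest 100 K.
M_estimate = 10⁶/10800 = 92.59; M_reference = 10⁶/5600 = 178.57.
ΔM = 92.59 − 178.57 = -85.98 → -86 mireds.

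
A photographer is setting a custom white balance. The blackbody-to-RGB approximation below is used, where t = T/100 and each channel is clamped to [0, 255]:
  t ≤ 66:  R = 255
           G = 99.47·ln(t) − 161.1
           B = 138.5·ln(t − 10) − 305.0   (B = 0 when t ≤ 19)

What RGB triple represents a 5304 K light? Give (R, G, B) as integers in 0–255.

(255, 234, 216)

t = 5304/100 = 53.04; the t ≤ 66 branch applies.
R = 255 by definition for t ≤ 66.
G = 99.47·ln 53.04 − 161.1 = 99.47·3.9710 − 161.1 = 233.900.
B = 138.5·ln(53.04 − 10) − 305.0 = 138.5·ln 43.04 − 305.0 = 138.5·3.7621 − 305.0 = 216.055.
Rounded: (255, 234, 216).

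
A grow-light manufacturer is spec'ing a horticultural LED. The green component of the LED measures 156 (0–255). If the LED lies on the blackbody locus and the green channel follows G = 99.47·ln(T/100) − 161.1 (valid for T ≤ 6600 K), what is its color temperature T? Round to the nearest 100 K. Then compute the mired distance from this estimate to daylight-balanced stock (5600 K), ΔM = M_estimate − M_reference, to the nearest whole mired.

ln t = (156 + 161.1) / 99.47 = 3.1879.
t = e^3.1879 = 24.237.
T = 100·t = 2424 K → 2400 K to the nearest 100 K.
M_estimate = 10⁶/2400 = 416.67; M_reference = 10⁶/5600 = 178.57.
ΔM = 416.67 − 178.57 = 238.10 → +238 mireds.

+238 mireds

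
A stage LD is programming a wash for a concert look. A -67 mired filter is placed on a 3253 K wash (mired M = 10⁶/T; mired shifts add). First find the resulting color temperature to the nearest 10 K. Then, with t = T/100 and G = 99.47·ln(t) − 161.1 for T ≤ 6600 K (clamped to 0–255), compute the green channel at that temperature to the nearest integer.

210

M_in = 10⁶/3253 = 307.41; M_out = 307.41 + (-67) = 240.41.
T_out = 10⁶/240.41 = 4159.6 K → 4160 K; t = 41.6.
G = 99.47·ln 41.6 − 161.1 = 99.47·3.7281 − 161.1 = 209.734.
Rounded: 210.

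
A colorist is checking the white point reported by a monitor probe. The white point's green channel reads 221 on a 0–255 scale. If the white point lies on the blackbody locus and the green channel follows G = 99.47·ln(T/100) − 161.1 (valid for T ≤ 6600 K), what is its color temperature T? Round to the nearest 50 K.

4650 K

ln t = (221 + 161.1) / 99.47 = 3.8414.
t = e^3.8414 = 46.589.
T = 100·t = 4659 K → 4650 K to the nearest 50 K.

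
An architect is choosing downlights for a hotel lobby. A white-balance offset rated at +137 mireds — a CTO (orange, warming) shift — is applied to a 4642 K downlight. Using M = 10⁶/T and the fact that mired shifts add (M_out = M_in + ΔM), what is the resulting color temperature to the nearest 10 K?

2840 K

M_in = 10⁶/4642 = 215.42 mireds.
M_out = 215.42 + (+137) = 352.42 mireds.
T_out = 10⁶/352.42 = 2837.5 K → 2840 K.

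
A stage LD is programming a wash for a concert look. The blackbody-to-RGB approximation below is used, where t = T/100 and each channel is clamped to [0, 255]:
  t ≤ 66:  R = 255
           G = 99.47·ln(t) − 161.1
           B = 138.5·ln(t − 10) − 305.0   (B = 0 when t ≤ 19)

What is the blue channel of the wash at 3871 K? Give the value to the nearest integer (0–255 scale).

160

t = 3871/100 = 38.71; the t ≤ 66 branch applies.
B = 138.5·ln(38.71 − 10) − 305.0 = 138.5·ln 28.71 − 305.0 = 138.5·3.3572 − 305.0 = 159.979.
Rounded: 160.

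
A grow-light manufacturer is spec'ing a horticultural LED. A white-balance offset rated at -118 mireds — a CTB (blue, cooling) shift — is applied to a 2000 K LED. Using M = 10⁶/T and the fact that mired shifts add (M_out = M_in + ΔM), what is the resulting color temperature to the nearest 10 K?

M_in = 10⁶/2000 = 500.00 mireds.
M_out = 500.00 + (-118) = 382.00 mireds.
T_out = 10⁶/382.00 = 2617.8 K → 2620 K.

2620 K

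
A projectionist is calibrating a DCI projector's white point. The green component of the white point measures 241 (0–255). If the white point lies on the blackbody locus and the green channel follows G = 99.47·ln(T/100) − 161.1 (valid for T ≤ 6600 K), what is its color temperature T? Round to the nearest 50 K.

5700 K

ln t = (241 + 161.1) / 99.47 = 4.0424.
t = e^4.0424 = 56.964.
T = 100·t = 5696 K → 5700 K to the nearest 50 K.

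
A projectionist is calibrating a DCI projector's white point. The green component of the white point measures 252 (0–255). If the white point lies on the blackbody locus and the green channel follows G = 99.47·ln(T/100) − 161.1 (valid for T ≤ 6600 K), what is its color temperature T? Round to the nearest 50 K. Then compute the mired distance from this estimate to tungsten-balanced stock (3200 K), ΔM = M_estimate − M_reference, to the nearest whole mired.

-155 mireds

ln t = (252 + 161.1) / 99.47 = 4.1530.
t = e^4.1530 = 63.625.
T = 100·t = 6363 K → 6350 K to the nearest 50 K.
M_estimate = 10⁶/6350 = 157.48; M_reference = 10⁶/3200 = 312.50.
ΔM = 157.48 − 312.50 = -155.02 → -155 mireds.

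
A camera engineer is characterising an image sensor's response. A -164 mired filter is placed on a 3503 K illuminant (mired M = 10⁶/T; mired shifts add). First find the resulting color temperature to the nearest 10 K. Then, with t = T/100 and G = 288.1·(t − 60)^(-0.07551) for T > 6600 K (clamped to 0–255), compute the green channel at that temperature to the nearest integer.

228

M_in = 10⁶/3503 = 285.47; M_out = 285.47 + (-164) = 121.47.
T_out = 10⁶/121.47 = 8232.5 K → 8230 K; t = 82.3.
G = 288.1·(82.3 − 60)^(-0.07551) = 288.1·22.3^(-0.07551) = 288.1·0.79102 = 227.894.
Rounded: 228.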